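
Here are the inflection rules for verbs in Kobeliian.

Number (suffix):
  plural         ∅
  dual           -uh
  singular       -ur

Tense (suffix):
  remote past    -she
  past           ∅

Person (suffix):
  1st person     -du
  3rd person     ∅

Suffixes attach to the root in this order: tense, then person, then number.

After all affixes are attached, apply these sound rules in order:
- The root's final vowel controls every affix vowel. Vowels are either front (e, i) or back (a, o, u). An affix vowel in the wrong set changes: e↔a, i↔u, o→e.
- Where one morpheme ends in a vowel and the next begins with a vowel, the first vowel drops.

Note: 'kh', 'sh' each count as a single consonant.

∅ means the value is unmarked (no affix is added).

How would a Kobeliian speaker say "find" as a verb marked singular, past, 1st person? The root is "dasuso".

tense = past: zero marking, form stays dasuso.
Attach person 1st person -du → dasusodu.
Attach number singular -ur → dasusoduur.
Vowel harmony: no change.
Apply vowel deletion: dasusoduur → dasusodur.

dasusodur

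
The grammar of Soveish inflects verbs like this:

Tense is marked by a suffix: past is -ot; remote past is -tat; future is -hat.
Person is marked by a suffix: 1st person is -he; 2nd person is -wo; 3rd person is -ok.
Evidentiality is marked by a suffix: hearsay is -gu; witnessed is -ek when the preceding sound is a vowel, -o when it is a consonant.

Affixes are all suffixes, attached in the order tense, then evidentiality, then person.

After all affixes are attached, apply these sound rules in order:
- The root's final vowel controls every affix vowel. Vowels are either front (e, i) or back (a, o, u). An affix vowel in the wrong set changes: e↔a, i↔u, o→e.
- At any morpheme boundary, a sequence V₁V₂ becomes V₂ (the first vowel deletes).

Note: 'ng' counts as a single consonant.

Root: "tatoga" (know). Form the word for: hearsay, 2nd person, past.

Attach tense past -ot → tatogaot.
Attach evidentiality hearsay -gu → tatogaotgu.
Attach person 2nd person -wo → tatogaotguwo.
Vowel harmony: no change.
Apply vowel deletion: tatogaotguwo → tatogotguwo.

tatogotguwo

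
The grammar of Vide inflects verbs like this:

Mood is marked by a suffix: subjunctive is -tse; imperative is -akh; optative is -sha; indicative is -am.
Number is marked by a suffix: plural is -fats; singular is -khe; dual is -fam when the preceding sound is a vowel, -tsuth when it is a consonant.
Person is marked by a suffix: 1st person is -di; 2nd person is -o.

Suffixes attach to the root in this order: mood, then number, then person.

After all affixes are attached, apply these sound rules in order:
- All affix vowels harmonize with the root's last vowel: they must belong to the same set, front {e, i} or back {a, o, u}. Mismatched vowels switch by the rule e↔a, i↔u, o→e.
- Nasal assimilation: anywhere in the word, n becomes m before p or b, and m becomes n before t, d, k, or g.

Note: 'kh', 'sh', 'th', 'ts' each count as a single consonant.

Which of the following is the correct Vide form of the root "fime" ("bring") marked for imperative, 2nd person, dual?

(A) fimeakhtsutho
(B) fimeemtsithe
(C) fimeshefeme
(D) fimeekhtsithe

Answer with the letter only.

D

Attach mood imperative -akh → fimeakh.
Attach number dual -tsuth (after consonant 'kh') → fimeakhtsuth.
Attach person 2nd person -o → fimeakhtsutho.
Apply vowel harmony: fimeakhtsutho → fimeekhtsithe.
Nasal assimilation: no change.
So the correct form is fimeekhtsithe, option (D).
(B) fimeemtsithe is wrong: it uses indicative instead of imperative for mood.
(A) fimeakhtsutho is wrong: it fails to apply the sound rule(s).
(C) fimeshefeme is wrong: it uses optative instead of imperative for mood.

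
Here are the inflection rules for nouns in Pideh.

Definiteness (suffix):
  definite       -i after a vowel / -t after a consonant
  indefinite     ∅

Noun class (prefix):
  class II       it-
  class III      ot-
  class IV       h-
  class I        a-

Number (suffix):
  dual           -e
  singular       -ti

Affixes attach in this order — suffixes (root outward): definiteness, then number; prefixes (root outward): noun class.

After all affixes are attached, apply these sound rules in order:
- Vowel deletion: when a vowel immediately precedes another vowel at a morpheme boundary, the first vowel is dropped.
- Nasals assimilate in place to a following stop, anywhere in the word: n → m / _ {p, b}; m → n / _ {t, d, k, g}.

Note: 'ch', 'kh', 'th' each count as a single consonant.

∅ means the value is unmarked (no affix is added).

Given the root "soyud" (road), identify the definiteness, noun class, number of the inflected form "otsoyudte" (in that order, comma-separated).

definite, class III, dual

Segment: ot-soyud-t-e.
definiteness: -i/t → definite.
noun class: ot- → class III.
number: -e → dual.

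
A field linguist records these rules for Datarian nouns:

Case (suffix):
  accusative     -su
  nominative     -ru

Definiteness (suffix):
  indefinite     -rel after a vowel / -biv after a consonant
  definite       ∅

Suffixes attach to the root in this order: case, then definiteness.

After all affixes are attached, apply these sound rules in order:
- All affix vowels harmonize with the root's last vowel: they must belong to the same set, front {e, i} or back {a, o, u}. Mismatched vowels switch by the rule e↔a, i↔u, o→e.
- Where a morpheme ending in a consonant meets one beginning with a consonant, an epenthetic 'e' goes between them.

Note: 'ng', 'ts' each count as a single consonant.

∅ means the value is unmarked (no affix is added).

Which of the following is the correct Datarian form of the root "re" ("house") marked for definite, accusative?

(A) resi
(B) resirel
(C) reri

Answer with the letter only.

Attach case accusative -su → resu.
definiteness = definite: zero marking, form stays resu.
Apply vowel harmony: resu → resi.
Epenthesis: no change.
So the correct form is resi, option (A).
(B) resirel is wrong: it uses indefinite instead of definite for definiteness.
(C) reri is wrong: it uses nominative instead of accusative for case.

A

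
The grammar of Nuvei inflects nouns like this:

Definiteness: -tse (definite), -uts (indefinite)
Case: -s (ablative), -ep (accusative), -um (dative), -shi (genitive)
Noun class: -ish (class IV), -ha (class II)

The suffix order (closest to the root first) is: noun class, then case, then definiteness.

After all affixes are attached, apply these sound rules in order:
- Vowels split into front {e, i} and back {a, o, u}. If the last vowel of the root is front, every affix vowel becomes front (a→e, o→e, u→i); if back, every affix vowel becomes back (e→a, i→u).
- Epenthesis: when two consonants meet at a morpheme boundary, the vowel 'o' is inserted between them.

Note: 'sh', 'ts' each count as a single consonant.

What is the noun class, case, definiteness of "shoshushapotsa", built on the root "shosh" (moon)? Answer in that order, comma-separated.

Segment: shosh-ish-ep-tse.
noun class: -ish → class IV.
case: -ep → accusative.
definiteness: -tse → definite.

class IV, accusative, definite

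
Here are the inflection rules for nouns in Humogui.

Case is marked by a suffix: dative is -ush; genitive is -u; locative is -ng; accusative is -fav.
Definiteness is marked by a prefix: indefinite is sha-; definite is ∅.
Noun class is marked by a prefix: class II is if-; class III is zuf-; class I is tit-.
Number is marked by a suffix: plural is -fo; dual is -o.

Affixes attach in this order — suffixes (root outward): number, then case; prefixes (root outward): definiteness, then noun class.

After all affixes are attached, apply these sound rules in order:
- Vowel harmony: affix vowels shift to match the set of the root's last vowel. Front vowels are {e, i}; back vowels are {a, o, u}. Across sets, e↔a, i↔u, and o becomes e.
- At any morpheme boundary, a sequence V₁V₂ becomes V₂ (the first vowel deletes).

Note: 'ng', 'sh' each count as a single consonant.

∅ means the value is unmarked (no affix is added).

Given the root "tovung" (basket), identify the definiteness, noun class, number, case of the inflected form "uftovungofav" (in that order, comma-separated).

definite, class II, dual, accusative

Segment: if-tovung-o-fav.
definiteness: ∅ → definite.
noun class: if- → class II.
number: -o → dual.
case: -fav → accusative.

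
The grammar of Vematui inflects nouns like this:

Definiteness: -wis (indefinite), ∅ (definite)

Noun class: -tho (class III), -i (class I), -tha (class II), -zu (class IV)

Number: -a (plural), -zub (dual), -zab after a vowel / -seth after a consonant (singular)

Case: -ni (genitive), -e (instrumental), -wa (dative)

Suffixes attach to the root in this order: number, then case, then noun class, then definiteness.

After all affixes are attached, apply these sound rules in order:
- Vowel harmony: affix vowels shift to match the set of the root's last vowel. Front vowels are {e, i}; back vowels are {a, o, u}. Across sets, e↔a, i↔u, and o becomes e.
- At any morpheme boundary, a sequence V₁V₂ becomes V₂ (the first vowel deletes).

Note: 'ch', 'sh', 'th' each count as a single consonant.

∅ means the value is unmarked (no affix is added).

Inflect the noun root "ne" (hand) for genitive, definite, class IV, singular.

nezebnizi

Attach number singular -zab (after vowel 'e') → nezab.
Attach case genitive -ni → nezabni.
Attach noun class class IV -zu → nezabnizu.
definiteness = definite: zero marking, form stays nezabnizu.
Apply vowel harmony: nezabnizu → nezebnizi.
Vowel deletion: no change.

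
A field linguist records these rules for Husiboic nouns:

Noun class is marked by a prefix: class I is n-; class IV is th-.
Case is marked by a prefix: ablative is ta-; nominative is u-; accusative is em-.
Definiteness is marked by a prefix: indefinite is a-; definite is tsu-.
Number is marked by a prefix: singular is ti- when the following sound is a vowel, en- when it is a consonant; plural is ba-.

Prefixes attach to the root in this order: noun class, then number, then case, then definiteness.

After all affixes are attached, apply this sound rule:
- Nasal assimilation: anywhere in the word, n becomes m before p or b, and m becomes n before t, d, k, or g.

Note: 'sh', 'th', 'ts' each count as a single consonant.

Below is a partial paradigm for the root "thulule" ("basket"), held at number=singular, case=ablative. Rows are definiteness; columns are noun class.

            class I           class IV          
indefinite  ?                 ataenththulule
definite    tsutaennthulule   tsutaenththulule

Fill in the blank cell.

ataennthulule

Attach noun class class I n- → nthulule.
Attach number singular en- (before consonant 'n') → ennthulule.
Attach case ablative ta- → taennthulule.
Attach definiteness indefinite a- → ataennthulule.
Nasal assimilation: no change.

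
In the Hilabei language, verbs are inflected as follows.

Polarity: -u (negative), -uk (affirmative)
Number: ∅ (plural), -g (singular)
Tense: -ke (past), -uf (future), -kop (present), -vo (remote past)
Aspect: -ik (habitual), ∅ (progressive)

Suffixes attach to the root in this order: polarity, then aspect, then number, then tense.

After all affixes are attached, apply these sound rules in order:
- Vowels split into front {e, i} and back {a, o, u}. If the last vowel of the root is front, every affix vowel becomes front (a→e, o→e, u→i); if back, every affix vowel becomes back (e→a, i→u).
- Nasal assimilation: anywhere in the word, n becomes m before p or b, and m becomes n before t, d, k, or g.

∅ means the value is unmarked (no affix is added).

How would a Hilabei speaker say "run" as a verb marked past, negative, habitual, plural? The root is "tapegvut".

tapegvutuukka

Attach polarity negative -u → tapegvutu.
Attach aspect habitual -ik → tapegvutuik.
number = plural: zero marking, form stays tapegvutuik.
Attach tense past -ke → tapegvutuikke.
Apply vowel harmony: tapegvutuikke → tapegvutuukka.
Nasal assimilation: no change.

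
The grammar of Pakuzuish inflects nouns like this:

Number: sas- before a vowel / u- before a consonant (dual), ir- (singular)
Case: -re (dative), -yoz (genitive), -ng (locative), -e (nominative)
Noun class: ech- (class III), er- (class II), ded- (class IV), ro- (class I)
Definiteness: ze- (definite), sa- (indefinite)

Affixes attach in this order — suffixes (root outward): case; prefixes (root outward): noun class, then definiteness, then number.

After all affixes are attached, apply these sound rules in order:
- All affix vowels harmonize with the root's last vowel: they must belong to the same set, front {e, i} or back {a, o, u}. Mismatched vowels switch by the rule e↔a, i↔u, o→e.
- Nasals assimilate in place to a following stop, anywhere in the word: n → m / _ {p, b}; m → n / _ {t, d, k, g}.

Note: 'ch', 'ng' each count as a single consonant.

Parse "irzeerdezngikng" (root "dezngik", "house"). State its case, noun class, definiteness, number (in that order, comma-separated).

locative, class II, definite, singular

Segment: ir-ze-er-dezngik-ng.
case: -ng → locative.
noun class: er- → class II.
definiteness: ze- → definite.
number: ir- → singular.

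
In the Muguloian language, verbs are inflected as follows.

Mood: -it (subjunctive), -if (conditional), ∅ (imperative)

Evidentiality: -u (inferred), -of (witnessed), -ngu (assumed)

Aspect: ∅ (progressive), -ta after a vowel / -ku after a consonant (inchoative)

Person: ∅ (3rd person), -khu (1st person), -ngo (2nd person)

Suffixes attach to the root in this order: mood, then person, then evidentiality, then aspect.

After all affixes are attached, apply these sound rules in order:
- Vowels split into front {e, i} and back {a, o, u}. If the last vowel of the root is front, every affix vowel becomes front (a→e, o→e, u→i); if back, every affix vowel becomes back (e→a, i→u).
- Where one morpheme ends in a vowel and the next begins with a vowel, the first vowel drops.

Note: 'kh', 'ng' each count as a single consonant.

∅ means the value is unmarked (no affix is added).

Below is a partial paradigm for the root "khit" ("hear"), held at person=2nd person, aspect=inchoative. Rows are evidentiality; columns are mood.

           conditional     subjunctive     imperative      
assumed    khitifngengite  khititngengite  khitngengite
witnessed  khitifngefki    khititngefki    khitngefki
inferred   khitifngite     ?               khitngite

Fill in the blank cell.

Attach mood subjunctive -it → khitit.
Attach person 2nd person -ngo → khititngo.
Attach evidentiality inferred -u → khititngou.
Attach aspect inchoative -ta (after vowel 'u') → khititngouta.
Apply vowel harmony: khititngouta → khititngeite.
Apply vowel deletion: khititngeite → khititngite.

khititngite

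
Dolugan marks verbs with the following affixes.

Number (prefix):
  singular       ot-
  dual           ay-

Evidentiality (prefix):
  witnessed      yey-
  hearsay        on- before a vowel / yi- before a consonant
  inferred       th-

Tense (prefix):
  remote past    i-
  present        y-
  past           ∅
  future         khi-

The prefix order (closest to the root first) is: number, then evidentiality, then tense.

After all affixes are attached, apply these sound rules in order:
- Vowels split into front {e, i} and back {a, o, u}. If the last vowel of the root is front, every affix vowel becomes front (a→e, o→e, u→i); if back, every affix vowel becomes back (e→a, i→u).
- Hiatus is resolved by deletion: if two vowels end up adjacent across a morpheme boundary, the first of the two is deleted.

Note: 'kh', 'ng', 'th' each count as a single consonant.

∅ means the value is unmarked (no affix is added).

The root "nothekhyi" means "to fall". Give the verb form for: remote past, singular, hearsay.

enetnothekhyi

Attach number singular ot- → otnothekhyi.
Attach evidentiality hearsay on- (before vowel 'o') → onotnothekhyi.
Attach tense remote past i- → ionotnothekhyi.
Apply vowel harmony: ionotnothekhyi → ienetnothekhyi.
Apply vowel deletion: ienetnothekhyi → enetnothekhyi.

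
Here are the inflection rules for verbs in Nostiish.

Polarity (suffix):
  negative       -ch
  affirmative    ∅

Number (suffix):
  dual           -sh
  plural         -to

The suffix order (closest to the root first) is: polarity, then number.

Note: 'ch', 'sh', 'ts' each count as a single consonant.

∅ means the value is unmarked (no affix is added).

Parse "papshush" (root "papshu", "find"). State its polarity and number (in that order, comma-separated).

Segment: papshu-sh.
polarity: ∅ → affirmative.
number: -sh → dual.

affirmative, dual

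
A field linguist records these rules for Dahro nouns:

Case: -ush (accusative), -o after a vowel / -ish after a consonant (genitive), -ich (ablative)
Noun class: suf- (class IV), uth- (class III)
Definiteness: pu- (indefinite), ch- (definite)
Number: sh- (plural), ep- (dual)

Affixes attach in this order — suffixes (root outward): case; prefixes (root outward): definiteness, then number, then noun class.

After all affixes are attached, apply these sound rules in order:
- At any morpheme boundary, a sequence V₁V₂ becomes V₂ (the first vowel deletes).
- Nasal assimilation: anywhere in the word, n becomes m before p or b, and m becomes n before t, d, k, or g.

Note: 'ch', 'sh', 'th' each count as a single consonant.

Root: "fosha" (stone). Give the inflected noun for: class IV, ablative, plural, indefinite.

sufshpufoshich

Attach definiteness indefinite pu- → pufosha.
Attach number plural sh- → shpufosha.
Attach case ablative -ich → shpufoshaich.
Attach noun class class IV suf- → sufshpufoshaich.
Apply vowel deletion: sufshpufoshaich → sufshpufoshich.
Nasal assimilation: no change.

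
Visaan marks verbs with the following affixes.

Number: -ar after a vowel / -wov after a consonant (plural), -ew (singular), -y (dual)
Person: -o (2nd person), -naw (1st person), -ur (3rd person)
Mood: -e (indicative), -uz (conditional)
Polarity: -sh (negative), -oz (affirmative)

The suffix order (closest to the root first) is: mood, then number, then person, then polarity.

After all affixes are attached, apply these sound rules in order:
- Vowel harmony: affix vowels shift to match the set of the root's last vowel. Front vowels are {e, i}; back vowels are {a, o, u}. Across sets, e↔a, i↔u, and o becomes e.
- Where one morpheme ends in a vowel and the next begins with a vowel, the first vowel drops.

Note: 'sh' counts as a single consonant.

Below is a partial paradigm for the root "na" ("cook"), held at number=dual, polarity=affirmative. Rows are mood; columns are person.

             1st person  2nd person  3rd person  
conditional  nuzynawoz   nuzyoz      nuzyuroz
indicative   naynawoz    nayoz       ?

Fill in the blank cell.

nayuroz

Attach mood indicative -e → nae.
Attach number dual -y → naey.
Attach person 3rd person -ur → naeyur.
Attach polarity affirmative -oz → naeyuroz.
Apply vowel harmony: naeyuroz → naayuroz.
Apply vowel deletion: naayuroz → nayuroz.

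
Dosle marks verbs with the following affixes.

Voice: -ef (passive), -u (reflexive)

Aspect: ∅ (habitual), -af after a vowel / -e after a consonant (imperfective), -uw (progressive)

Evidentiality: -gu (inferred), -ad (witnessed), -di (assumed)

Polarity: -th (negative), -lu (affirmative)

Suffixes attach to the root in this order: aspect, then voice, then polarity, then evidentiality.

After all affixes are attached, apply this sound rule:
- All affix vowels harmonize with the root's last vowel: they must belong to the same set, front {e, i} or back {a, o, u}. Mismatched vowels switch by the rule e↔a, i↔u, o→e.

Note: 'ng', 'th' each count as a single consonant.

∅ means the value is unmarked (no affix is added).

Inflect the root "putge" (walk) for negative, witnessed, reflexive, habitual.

aspect = habitual: zero marking, form stays putge.
Attach voice reflexive -u → putgeu.
Attach polarity negative -th → putgeuth.
Attach evidentiality witnessed -ad → putgeuthad.
Apply vowel harmony: putgeuthad → putgeithed.

putgeithed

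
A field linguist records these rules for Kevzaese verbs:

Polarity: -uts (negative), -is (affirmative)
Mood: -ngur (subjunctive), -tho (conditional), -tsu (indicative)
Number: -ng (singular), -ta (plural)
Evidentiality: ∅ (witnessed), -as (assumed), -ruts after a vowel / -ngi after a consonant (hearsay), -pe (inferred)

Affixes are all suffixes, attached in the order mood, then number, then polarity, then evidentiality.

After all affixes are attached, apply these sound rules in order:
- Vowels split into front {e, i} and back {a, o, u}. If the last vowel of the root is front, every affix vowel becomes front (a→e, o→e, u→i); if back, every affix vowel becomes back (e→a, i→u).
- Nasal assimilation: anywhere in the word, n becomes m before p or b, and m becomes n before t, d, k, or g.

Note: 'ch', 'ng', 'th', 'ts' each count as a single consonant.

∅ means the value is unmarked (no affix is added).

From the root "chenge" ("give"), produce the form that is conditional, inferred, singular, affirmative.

Attach mood conditional -tho → chengetho.
Attach number singular -ng → chengethong.
Attach polarity affirmative -is → chengethongis.
Attach evidentiality inferred -pe → chengethongispe.
Apply vowel harmony: chengethongispe → chengethengispe.
Nasal assimilation: no change.

chengethengispe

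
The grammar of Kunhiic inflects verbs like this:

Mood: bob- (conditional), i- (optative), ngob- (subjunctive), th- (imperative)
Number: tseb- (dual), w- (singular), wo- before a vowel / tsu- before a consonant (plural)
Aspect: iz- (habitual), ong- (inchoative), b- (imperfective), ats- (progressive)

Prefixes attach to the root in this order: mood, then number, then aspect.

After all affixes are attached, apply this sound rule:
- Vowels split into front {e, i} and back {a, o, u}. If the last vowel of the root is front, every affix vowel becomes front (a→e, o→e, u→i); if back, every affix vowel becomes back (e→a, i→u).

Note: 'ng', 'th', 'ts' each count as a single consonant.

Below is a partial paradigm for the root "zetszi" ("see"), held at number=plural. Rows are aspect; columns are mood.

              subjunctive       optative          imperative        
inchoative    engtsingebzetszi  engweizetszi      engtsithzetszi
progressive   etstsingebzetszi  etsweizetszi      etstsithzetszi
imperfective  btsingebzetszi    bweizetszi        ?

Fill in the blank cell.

btsithzetszi

Attach mood imperative th- → thzetszi.
Attach number plural tsu- (before consonant 'th') → tsuthzetszi.
Attach aspect imperfective b- → btsuthzetszi.
Apply vowel harmony: btsuthzetszi → btsithzetszi.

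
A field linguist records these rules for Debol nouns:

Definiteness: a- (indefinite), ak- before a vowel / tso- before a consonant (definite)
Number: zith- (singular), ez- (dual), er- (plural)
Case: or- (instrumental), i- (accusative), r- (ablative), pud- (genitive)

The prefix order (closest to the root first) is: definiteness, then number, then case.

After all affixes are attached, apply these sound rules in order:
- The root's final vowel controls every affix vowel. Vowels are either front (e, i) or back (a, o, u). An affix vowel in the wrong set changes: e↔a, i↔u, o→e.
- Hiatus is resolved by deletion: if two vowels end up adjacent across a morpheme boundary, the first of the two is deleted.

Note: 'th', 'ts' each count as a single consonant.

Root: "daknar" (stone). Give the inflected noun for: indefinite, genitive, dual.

Attach definiteness indefinite a- → adaknar.
Attach number dual ez- → ezadaknar.
Attach case genitive pud- → pudezadaknar.
Apply vowel harmony: pudezadaknar → pudazadaknar.
Vowel deletion: no change.

pudazadaknar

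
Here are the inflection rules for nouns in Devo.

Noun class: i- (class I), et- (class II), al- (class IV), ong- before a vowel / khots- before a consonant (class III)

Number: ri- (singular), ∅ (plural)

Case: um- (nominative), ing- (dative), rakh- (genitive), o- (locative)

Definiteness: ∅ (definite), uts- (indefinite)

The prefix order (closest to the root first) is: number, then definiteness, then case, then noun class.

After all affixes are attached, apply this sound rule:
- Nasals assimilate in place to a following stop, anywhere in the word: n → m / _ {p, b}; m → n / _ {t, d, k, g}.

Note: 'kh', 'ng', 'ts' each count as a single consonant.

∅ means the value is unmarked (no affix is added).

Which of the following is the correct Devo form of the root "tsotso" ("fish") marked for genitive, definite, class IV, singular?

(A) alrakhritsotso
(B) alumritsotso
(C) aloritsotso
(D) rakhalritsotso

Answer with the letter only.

A

Attach number singular ri- → ritsotso.
definiteness = definite: zero marking, form stays ritsotso.
Attach case genitive rakh- → rakhritsotso.
Attach noun class class IV al- → alrakhritsotso.
Nasal assimilation: no change.
So the correct form is alrakhritsotso, option (A).
(D) rakhalritsotso is wrong: it has the affixes in the wrong order.
(C) aloritsotso is wrong: it uses locative instead of genitive for case.
(B) alumritsotso is wrong: it uses nominative instead of genitive for case.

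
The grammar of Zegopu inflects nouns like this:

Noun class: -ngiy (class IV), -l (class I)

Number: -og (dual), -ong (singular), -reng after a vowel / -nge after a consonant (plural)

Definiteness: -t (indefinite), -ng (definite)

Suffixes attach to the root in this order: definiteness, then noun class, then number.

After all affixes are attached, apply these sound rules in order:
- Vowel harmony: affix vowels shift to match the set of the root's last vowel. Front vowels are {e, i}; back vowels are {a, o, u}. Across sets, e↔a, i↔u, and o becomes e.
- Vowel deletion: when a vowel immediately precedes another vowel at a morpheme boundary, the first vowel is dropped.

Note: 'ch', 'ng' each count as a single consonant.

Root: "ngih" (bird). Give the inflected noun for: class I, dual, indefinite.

Attach definiteness indefinite -t → ngiht.
Attach noun class class I -l → ngihtl.
Attach number dual -og → ngihtlog.
Apply vowel harmony: ngihtlog → ngihtleg.
Vowel deletion: no change.

ngihtleg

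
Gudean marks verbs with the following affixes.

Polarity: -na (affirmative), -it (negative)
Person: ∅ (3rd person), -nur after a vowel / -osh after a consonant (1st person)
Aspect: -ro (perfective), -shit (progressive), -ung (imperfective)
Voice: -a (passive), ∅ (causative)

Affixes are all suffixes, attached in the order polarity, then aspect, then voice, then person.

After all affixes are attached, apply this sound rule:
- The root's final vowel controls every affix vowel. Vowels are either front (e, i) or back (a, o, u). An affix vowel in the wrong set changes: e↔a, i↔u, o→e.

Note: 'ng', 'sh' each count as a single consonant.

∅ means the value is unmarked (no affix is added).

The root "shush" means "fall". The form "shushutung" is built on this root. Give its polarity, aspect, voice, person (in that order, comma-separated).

negative, imperfective, causative, 3rd person

Segment: shush-it-ung.
polarity: -it → negative.
aspect: -ung → imperfective.
voice: ∅ → causative.
person: ∅ → 3rd person.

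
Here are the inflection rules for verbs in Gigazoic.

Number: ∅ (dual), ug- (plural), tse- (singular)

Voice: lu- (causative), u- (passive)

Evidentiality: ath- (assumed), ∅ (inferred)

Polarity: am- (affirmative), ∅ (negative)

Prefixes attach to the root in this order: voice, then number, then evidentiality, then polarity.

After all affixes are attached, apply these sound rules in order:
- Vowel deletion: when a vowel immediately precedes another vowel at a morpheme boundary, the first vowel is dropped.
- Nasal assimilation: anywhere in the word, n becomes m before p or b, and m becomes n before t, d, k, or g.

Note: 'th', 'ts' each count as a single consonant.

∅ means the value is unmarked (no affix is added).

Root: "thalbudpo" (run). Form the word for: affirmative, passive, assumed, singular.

amathtsuthalbudpo

Attach voice passive u- → uthalbudpo.
Attach number singular tse- → tseuthalbudpo.
Attach evidentiality assumed ath- → athtseuthalbudpo.
Attach polarity affirmative am- → amathtseuthalbudpo.
Apply vowel deletion: amathtseuthalbudpo → amathtsuthalbudpo.
Nasal assimilation: no change.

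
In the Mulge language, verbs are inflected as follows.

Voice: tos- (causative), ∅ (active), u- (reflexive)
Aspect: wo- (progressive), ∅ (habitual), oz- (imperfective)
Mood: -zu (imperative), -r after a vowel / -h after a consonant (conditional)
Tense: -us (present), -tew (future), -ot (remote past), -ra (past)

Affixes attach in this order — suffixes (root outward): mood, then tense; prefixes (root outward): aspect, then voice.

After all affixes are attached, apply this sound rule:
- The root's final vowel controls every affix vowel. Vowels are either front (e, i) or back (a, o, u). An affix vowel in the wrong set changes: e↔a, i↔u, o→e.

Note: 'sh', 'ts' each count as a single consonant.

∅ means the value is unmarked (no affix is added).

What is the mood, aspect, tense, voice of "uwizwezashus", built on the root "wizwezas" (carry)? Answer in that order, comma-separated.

conditional, habitual, present, reflexive

Segment: u-wizwezas-h-us.
mood: -r/h → conditional.
aspect: ∅ → habitual.
tense: -us → present.
voice: u- → reflexive.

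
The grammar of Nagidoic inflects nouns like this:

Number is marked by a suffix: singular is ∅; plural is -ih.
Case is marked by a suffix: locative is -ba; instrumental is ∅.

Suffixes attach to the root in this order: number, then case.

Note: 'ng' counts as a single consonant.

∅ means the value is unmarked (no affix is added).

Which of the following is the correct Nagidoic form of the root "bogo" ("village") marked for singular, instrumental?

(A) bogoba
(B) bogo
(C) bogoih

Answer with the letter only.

B

number = singular: zero marking, form stays bogo.
case = instrumental: zero marking, form stays bogo.
So the correct form is bogo, option (B).
(C) bogoih is wrong: it uses plural instead of singular for number.
(A) bogoba is wrong: it uses locative instead of instrumental for case.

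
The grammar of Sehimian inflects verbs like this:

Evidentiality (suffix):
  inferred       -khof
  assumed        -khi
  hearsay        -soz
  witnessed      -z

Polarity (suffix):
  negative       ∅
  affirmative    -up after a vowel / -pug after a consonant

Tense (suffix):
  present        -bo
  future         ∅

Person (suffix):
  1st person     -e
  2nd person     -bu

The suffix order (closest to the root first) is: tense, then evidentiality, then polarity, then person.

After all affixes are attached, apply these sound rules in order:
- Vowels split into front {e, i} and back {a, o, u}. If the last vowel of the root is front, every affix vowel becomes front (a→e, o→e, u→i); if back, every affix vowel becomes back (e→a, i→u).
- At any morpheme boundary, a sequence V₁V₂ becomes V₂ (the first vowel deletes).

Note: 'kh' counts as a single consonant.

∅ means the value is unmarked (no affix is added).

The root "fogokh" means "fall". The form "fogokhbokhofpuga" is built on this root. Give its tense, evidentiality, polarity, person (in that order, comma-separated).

Segment: fogokh-bo-khof-pug-e.
tense: -bo → present.
evidentiality: -khof → inferred.
polarity: -up/pug → affirmative.
person: -e → 1st person.

present, inferred, affirmative, 1st person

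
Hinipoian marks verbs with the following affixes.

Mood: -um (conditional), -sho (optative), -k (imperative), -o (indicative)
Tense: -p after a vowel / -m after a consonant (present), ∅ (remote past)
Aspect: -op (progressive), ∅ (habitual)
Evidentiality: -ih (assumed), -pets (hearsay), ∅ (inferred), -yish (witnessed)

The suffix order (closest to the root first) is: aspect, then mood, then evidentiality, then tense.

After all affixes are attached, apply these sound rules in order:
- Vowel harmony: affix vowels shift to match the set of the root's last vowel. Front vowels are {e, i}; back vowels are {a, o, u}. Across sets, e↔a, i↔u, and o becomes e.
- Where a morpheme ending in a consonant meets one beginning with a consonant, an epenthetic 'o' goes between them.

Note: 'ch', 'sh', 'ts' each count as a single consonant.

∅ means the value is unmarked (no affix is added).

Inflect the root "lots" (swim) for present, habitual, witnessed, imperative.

aspect = habitual: zero marking, form stays lots.
Attach mood imperative -k → lotsk.
Attach evidentiality witnessed -yish → lotskyish.
Attach tense present -m (after consonant 'sh') → lotskyishm.
Apply vowel harmony: lotskyishm → lotskyushm.
Apply epenthesis: lotskyushm → lotsokoyushom.

lotsokoyushom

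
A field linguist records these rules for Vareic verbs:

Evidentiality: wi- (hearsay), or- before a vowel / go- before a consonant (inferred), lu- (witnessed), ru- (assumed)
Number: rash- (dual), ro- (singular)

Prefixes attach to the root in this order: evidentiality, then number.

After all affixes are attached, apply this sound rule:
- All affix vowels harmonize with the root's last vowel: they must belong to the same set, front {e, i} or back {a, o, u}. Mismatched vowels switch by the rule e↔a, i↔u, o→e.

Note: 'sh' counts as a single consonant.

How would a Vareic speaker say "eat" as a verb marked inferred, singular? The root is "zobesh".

Attach evidentiality inferred go- (before consonant 'z') → gozobesh.
Attach number singular ro- → rogozobesh.
Apply vowel harmony: rogozobesh → regezobesh.

regezobesh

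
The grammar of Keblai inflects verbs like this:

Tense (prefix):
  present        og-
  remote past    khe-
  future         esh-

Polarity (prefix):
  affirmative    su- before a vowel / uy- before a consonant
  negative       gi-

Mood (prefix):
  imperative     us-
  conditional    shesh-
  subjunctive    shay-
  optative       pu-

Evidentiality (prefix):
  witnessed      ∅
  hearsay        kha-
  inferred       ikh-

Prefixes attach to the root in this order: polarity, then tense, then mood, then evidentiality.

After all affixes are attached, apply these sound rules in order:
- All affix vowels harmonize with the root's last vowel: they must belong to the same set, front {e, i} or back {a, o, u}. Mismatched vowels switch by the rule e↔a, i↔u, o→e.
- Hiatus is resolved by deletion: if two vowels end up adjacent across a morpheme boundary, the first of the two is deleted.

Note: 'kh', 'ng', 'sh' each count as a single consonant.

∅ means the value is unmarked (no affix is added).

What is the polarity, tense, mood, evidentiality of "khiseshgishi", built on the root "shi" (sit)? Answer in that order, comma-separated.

Segment: kha-us-esh-gi-shi.
polarity: gi- → negative.
tense: esh- → future.
mood: us- → imperative.
evidentiality: kha- → hearsay.

negative, future, imperative, hearsay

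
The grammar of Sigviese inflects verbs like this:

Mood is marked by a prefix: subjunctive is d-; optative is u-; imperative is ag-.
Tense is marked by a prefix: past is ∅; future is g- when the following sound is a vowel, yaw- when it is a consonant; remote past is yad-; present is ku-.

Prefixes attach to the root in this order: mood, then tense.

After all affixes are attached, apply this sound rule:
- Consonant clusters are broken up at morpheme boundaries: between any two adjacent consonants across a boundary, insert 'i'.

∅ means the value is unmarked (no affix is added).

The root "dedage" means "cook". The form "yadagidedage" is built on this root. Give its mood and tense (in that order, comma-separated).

imperative, remote past

Segment: yad-ag-dedage.
mood: ag- → imperative.
tense: yad- → remote past.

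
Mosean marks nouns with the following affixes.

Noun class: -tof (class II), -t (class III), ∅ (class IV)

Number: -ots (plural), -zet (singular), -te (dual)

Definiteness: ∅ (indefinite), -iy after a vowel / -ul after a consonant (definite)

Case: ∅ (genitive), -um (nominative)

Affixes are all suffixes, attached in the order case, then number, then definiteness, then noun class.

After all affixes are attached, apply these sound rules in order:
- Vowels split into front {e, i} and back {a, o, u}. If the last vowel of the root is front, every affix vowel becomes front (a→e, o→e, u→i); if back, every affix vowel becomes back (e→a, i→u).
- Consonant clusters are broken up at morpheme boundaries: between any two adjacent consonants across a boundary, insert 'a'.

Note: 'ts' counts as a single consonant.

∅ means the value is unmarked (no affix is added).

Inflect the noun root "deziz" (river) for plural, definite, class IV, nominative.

Attach case nominative -um → dezizum.
Attach number plural -ots → dezizumots.
Attach definiteness definite -ul (after consonant 'ts') → dezizumotsul.
noun class = class IV: zero marking, form stays dezizumotsul.
Apply vowel harmony: dezizumotsul → dezizimetsil.
Epenthesis: no change.

dezizimetsil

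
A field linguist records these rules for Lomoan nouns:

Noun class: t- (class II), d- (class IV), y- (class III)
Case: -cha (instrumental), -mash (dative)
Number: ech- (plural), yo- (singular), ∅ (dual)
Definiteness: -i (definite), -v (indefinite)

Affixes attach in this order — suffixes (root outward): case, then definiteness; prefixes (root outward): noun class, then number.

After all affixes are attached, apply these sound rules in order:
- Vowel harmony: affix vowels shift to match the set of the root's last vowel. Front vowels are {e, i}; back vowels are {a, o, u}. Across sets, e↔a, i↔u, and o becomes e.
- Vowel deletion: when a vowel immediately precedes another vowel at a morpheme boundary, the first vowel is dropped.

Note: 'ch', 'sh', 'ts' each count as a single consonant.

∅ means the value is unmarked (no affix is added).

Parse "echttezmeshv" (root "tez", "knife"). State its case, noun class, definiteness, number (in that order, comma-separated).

Segment: ech-t-tez-mash-v.
case: -mash → dative.
noun class: t- → class II.
definiteness: -v → indefinite.
number: ech- → plural.

dative, class II, indefinite, plural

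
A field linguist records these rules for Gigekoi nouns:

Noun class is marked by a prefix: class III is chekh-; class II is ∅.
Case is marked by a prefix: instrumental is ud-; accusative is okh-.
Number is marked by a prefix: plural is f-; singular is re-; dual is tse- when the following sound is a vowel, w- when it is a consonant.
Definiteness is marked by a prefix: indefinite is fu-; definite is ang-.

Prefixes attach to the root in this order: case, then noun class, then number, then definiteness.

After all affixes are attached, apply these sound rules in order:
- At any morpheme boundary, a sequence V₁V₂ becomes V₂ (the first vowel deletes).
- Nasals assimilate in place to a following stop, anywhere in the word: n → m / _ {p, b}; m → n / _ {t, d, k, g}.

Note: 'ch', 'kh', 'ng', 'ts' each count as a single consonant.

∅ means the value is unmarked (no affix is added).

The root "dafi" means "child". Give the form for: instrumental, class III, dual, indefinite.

Attach case instrumental ud- → uddafi.
Attach noun class class III chekh- → chekhuddafi.
Attach number dual w- (before consonant 'ch') → wchekhuddafi.
Attach definiteness indefinite fu- → fuwchekhuddafi.
Vowel deletion: no change.
Nasal assimilation: no change.

fuwchekhuddafi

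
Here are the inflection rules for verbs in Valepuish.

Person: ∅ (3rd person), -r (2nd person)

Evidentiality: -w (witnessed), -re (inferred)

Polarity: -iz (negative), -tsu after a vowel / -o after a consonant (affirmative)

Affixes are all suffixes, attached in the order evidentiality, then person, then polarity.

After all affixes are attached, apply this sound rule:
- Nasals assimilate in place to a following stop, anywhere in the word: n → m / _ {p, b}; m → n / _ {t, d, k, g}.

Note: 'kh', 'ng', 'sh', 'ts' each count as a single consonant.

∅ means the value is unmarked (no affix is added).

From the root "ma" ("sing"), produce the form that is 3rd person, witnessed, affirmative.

mawo

Attach evidentiality witnessed -w → maw.
person = 3rd person: zero marking, form stays maw.
Attach polarity affirmative -o (after consonant 'w') → mawo.
Nasal assimilation: no change.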